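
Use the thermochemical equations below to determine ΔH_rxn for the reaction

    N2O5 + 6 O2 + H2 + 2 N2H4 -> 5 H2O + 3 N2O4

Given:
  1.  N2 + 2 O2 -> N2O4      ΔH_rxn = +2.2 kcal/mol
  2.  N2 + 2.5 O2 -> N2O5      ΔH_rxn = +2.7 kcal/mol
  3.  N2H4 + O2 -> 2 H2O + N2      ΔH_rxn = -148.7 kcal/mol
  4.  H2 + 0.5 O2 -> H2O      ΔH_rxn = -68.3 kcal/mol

ΔH_rxn = -361.8 kcal/mol

eq. 1 × 3 (×3 to match 3 N2O4 in the target): (3)·(+2.2) = +6.6 kcal/mol
eq. 2 reversed (N2O5 must end up as a reactant): -2.7 kcal/mol
eq. 3 × 2 (×2 to match 2 N2H4 in the target): (2)·(-148.7) = -297.4 kcal/mol
eq. 4 as written (H2 already on the reactant side): -68.3 kcal/mol
ΔH_rxn = (+6.6) + (-2.7) + (-297.4) + (-68.3) = -361.8 kcal/mol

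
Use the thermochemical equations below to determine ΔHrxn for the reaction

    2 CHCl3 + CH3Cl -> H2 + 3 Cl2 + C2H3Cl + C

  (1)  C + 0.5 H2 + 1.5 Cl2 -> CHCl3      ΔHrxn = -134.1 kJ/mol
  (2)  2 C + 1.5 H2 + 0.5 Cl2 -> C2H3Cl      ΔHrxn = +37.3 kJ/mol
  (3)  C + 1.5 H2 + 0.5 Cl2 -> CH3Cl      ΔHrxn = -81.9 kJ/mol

(1) reversed and × 2: (-2)·(-134.1) = +268.2 kJ/mol
(2) as written: +37.3 kJ/mol
(3) reversed: +81.9 kJ/mol
Summing the manipulated equations, ΔHrxn = (-2)·(-134.1) + (1)·(+37.3) + (-1)·(-81.9) = 387.4 kJ/mol

ΔHrxn = 387.4 kJ/mol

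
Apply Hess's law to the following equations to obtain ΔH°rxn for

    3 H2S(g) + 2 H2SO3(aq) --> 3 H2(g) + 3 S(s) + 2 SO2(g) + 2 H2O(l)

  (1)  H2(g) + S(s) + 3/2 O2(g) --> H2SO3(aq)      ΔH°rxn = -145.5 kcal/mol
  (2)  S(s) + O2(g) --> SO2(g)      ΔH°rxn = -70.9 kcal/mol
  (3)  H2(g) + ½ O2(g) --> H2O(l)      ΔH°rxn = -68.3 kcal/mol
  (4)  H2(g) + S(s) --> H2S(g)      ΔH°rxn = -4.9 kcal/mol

(1) reversed and × 2: (-2)·(-145.5) = +291.0 kcal/mol
(2) × 2: (2)·(-70.9) = -141.8 kcal/mol
(3) × 2: (2)·(-68.3) = -136.6 kcal/mol
(4) reversed and × 3: (-3)·(-4.9) = +14.7 kcal/mol
Combining the equations, ΔH°rxn = (+291.0) + (-141.8) + (-136.6) + (+14.7) = 27.3 kcal/mol

ΔH°rxn = 27.3 kcal/mol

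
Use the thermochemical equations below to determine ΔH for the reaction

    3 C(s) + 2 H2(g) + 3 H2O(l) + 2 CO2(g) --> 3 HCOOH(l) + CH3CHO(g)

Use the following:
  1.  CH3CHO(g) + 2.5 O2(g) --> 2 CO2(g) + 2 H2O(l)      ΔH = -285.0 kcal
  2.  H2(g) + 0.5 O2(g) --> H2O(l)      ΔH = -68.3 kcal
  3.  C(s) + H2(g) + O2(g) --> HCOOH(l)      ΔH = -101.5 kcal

eq. 1 reversed: +285.0 kcal
eq. 2 reversed: +68.3 kcal
eq. 3 × 3: (3)·(-101.5) = -304.5 kcal
Since enthalpy is a state function, ΔH = (-1)·(-285.0) + (-1)·(-68.3) + (3)·(-101.5) = 48.8 kcal

ΔH = 48.8 kcal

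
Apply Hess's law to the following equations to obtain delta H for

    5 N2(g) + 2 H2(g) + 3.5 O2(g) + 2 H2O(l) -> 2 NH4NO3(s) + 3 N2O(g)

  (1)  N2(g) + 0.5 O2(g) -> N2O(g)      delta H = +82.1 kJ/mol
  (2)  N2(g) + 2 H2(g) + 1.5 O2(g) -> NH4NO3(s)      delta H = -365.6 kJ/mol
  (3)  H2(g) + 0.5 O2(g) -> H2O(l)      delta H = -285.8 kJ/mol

delta H = 86.7 kJ/mol

(1) × 3: (3)·(+82.1) = +246.3 kJ/mol
(2) × 2: (2)·(-365.6) = -731.2 kJ/mol
(3) reversed and × 2: (-2)·(-285.8) = +571.6 kJ/mol
delta H = (+246.3) + (-731.2) + (+571.6) = 86.7 kJ/mol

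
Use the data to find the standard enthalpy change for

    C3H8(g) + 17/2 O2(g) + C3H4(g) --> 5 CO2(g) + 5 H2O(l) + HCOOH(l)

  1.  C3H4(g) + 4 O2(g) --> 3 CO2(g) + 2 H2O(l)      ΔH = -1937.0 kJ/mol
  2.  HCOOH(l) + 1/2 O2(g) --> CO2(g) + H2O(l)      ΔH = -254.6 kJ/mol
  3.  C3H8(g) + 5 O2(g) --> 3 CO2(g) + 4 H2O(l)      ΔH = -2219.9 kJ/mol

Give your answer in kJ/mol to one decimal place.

ΔH = -3902.3 kJ/mol

eq. 1 as written (C3H4(g) already on the reactant side): -1937.0 kJ/mol
eq. 2 reversed (HCOOH(l) must end up as a product): +254.6 kJ/mol
eq. 3 as written (C3H8(g) already on the reactant side): -2219.9 kJ/mol
Combining the equations, ΔH = (1)·(-1937.0) + (-1)·(-254.6) + (1)·(-2219.9) = -3902.3 kJ/mol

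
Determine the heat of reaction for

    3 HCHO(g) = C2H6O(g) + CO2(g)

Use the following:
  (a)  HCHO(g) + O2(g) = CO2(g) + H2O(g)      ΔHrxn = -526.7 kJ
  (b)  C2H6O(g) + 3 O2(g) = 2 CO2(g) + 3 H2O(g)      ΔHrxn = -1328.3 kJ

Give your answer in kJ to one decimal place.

(a) × 3 (×3 to match 3 HCHO(g) in the target): (3)·(-526.7) = -1580.1 kJ
(b) reversed (reverse to put C2H6O(g) on the product side): +1328.3 kJ
By Hess's law, ΔHrxn = (3)·(-526.7) + (-1)·(-1328.3) = -251.8 kJ

ΔHrxn = -251.8 kJ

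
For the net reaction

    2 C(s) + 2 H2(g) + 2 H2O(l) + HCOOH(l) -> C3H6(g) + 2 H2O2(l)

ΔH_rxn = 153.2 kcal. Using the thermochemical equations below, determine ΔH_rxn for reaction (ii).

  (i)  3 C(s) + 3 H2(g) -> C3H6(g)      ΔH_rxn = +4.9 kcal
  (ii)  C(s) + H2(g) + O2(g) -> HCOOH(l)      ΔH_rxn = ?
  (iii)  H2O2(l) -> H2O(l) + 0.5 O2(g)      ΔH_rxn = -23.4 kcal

(i) as written (C3H6(g) already on the product side): +4.9 kcal
(ii) reversed (reverse to put HCOOH(l) on the reactant side): contributes −x
(iii) reversed and × 2 (reverse to put H2O2(l) on the product side; scale by 2 for the 2 H2O2(l)): (-2)·(-23.4) = +46.8 kcal
+153.2 = (+4.9) + (+46.8) − x
x = (+153.2 − (+51.7)) / (-1) = -101.5 kcal

ΔH_rxn = -101.5 kcal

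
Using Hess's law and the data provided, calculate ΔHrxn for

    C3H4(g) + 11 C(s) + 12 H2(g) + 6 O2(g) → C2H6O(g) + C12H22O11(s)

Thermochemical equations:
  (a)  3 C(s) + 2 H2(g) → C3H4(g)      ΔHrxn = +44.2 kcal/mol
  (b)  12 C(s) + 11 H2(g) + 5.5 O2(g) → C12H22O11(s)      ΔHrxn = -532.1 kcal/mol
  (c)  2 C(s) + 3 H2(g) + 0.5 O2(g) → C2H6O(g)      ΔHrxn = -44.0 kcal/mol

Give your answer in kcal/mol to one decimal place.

ΔHrxn = -620.3 kcal/mol

(a) reversed (reverse to put C3H4(g) on the reactant side): -44.2 kcal/mol
(b) as written (C12H22O11(s) already on the product side): -532.1 kcal/mol
(c) as written (C2H6O(g) already on the product side): -44.0 kcal/mol
ΔHrxn = (-44.2) + (-532.1) + (-44.0) = -620.3 kcal/mol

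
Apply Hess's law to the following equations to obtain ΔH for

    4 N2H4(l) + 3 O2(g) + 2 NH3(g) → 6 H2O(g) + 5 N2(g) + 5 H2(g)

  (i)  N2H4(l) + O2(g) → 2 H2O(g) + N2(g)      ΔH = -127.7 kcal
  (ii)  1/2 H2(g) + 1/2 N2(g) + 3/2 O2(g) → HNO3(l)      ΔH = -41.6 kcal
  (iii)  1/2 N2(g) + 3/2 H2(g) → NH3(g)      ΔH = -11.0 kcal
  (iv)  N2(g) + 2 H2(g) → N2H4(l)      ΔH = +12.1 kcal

(i) × 3 (×3 to match 6 H2O(g) in the target): (3)·(-127.7) = -383.1 kcal
(ii): not needed (HNO3(l) appears nowhere else).
(iii) reversed and × 2 (NH3(g) must end up as a reactant; ×2 to match 2 NH3(g) in the target): (-2)·(-11.0) = +22.0 kcal
(iv) reversed: -12.1 kcal
ΔH = (-383.1) + (+22.0) + (-12.1) = -373.2 kcal

ΔH = -373.2 kcal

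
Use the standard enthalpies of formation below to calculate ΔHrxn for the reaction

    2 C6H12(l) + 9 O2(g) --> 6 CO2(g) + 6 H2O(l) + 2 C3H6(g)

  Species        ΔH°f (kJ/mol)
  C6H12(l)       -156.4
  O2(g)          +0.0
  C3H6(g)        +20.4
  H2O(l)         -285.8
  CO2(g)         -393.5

ΔHrxn = -3722.2 kJ/mol

Products: 6·(-393.5) + 6·(-285.8) + 2·(+20.4) = -4035.0
Reactants: 2·(-156.4) + 9·(+0.0) = -312.8
ΔHrxn = (-4035.0) − (-312.8) = -3722.2 kJ/mol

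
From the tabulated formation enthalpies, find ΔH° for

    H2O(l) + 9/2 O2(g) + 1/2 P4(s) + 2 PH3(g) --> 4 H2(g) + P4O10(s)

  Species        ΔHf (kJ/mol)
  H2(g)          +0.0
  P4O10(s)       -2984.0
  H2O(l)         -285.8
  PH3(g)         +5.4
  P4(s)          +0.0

ΔH° = -2709.0 kJ/mol

ΔH°rxn = Σ nΔHf°(products) − Σ nΔHf°(reactants).
Products: 4·(+0.0) + 1·(-2984.0) = -2984.0
Reactants: 1·(-285.8) + 9/2·(+0.0) + 1/2·(+0.0) + 2·(+5.4) = -275.0
ΔH° = (-2984.0) − (-275.0) = -2709.0 kJ/mol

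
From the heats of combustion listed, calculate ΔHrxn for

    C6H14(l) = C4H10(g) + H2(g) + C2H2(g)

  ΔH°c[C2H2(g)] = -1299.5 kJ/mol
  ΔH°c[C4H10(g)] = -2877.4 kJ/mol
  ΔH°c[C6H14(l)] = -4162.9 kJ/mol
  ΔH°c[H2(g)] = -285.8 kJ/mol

ΔHrxn = 299.8 kJ/mol

Using ΔH = Σ nΔHc°(reactants) − Σ nΔHc°(products):
= [1·(-4162.9)] − [1·(-2877.4) + 1·(-285.8) + 1·(-1299.5)]
= 299.8 kJ/mol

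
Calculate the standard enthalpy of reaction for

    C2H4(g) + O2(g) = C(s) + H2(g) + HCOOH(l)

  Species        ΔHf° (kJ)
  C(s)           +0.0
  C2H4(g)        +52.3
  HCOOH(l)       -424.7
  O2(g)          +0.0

ΔH°rxn = Σ nΔHf°(products) − Σ nΔHf°(reactants).
Products: 1·(+0.0) + 1·(+0.0) + 1·(-424.7) = -424.7
Reactants: 1·(+52.3) + 1·(+0.0) = +52.3
ΔH°rxn = (-424.7) − (+52.3) = -477.0 kJ

ΔH°rxn = -477.0 kJ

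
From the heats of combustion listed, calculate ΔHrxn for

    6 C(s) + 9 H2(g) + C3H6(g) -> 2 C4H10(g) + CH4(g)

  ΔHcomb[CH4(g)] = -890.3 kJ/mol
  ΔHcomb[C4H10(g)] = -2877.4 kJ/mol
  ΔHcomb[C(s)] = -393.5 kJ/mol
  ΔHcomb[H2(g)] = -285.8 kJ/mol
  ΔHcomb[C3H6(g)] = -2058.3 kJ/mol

ΔHrxn = -346.4 kJ/mol

Using ΔH = Σ nΔHc°(reactants) − Σ nΔHc°(products):
= [6·(-393.5) + 9·(-285.8) + 1·(-2058.3)] − [2·(-2877.4) + 1·(-890.3)]
= -346.4 kJ/mol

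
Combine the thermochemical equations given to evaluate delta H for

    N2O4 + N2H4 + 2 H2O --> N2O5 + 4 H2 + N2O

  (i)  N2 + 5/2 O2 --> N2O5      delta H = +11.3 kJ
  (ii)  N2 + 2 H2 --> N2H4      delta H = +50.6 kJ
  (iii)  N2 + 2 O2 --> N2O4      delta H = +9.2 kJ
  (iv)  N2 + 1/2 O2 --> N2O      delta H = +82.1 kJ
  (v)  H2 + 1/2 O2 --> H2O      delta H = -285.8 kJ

(i) as written: +11.3 kJ
(ii) reversed: -50.6 kJ
(iii) reversed: -9.2 kJ
(iv) as written: +82.1 kJ
(v) reversed and × 2: (-2)·(-285.8) = +571.6 kJ
delta H = (1)·(+11.3) + (-1)·(+50.6) + (-1)·(+9.2) + (1)·(+82.1) + (-2)·(-285.8) = 605.2 kJ

delta H = 605.2 kJ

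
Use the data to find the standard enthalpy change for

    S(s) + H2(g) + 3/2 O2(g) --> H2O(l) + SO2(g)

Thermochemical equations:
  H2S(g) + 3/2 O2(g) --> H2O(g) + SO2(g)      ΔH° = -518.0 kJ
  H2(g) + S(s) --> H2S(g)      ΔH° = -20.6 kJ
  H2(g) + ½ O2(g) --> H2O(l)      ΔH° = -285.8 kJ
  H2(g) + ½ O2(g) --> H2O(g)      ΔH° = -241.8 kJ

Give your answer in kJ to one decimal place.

equation 1 as written (SO2(g) already on the product side): -518.0 kJ
equation 2 as written (S(s) already on the reactant side): -20.6 kJ
equation 3 as written (H2O(l) already on the product side): -285.8 kJ
equation 4 reversed: +241.8 kJ
ΔH° = (-518.0) + (-20.6) + (-285.8) + (+241.8) = -582.6 kJ

ΔH° = -582.6 kJ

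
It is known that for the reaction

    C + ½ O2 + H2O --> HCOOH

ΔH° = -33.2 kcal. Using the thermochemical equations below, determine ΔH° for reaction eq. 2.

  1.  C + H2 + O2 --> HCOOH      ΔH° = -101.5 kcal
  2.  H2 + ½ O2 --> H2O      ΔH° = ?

ΔH° = -68.3 kcal

eq. 1 as written (HCOOH already on the product side): -101.5 kcal
eq. 2 reversed (reverse to put H2O on the reactant side): contributes −x
-33.2 = (-101.5) − x
x = (-33.2 − (-101.5)) / (-1) = -68.3 kcal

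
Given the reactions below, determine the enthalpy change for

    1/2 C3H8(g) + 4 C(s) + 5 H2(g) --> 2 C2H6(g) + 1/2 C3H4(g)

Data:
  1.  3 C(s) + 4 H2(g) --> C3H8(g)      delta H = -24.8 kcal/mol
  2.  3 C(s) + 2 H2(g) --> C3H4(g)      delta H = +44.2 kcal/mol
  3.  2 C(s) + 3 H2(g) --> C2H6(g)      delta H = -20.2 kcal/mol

eq. 1 reversed and × 1/2: (-1/2)·(-24.8) = +12.4 kcal/mol
eq. 2 × 1/2: (1/2)·(+44.2) = +22.1 kcal/mol
eq. 3 × 2: (2)·(-20.2) = -40.4 kcal/mol
Summing the manipulated equations, delta H = (+12.4) + (+22.1) + (-40.4) = -5.9 kcal/mol

delta H = -5.9 kcal/mol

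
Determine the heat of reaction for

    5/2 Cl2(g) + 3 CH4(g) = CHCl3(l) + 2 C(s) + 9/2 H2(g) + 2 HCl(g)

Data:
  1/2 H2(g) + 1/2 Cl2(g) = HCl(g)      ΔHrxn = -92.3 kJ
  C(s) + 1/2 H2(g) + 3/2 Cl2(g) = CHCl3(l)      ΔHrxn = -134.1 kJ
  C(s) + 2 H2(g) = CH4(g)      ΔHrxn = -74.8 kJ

equation 1 × 2: (2)·(-92.3) = -184.6 kJ
equation 2 as written: -134.1 kJ
equation 3 reversed and × 3: (-3)·(-74.8) = +224.4 kJ
Since enthalpy is a state function, ΔHrxn = (-184.6) + (-134.1) + (+224.4) = -94.3 kJ

ΔHrxn = -94.3 kJ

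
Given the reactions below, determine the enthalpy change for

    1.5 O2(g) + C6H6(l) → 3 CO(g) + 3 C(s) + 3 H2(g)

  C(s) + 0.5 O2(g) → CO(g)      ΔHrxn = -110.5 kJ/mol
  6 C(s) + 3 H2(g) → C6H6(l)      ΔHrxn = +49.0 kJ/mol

ΔHrxn = -380.5 kJ/mol

equation 1 × 3: (3)·(-110.5) = -331.5 kJ/mol
equation 2 reversed: -49.0 kJ/mol
By Hess's law, ΔHrxn = (3)·(-110.5) + (-1)·(+49.0) = -380.5 kJ/mol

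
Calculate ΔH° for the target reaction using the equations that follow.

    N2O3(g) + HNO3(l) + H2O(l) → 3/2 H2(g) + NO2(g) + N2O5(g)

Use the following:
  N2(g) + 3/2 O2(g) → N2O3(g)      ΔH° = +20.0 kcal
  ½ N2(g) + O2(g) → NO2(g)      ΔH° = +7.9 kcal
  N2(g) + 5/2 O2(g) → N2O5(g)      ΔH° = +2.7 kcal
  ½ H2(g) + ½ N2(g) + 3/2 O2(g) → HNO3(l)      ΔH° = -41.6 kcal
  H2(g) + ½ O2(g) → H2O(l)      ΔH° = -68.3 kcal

ΔH° = 100.5 kcal

equation 1 reversed (N2O3(g) must end up as a reactant): -20.0 kcal
equation 2 as written (NO2(g) already on the product side): +7.9 kcal
equation 3 as written (N2O5(g) already on the product side): +2.7 kcal
equation 4 reversed (HNO3(l) must end up as a reactant): +41.6 kcal
equation 5 reversed (H2O(l) must end up as a reactant): +68.3 kcal
Since enthalpy is a state function, ΔH° = (-1)·(+20.0) + (1)·(+7.9) + (1)·(+2.7) + (-1)·(-41.6) + (-1)·(-68.3) = 100.5 kcal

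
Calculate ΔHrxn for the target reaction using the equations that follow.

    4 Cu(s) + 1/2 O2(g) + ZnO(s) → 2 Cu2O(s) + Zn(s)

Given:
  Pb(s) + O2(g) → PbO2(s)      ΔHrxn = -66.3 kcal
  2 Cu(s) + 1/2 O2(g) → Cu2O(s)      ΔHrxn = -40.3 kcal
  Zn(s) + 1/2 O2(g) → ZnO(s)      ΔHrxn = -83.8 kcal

equation 1: not needed.
equation 2 × 2: (2)·(-40.3) = -80.6 kcal
equation 3 reversed: +83.8 kcal
ΔHrxn = (2)·(-40.3) + (-1)·(-83.8) = 3.2 kcal

ΔHrxn = 3.2 kcal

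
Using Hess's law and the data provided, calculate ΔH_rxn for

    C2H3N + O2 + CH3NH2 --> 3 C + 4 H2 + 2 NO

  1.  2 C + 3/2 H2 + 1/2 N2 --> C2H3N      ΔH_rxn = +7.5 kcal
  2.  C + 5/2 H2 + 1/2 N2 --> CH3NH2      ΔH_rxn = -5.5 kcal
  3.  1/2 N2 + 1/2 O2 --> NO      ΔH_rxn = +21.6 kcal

ΔH_rxn = 41.2 kcal

eq. 1 reversed: -7.5 kcal
eq. 2 reversed: +5.5 kcal
eq. 3 × 2: (2)·(+21.6) = +43.2 kcal
ΔH_rxn = (-1)·(+7.5) + (-1)·(-5.5) + (2)·(+21.6) = 41.2 kcal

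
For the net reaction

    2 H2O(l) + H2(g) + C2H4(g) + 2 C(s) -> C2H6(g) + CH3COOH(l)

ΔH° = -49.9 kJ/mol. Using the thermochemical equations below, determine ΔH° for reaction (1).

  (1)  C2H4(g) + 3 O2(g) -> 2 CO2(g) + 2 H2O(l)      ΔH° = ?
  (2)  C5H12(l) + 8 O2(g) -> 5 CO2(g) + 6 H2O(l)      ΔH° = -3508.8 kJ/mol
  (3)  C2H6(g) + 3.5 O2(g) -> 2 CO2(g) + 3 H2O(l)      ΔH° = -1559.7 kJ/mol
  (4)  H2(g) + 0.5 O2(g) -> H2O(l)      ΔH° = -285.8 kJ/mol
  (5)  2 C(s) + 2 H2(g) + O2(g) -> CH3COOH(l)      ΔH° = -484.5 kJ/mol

ΔH° = -1410.9 kJ/mol

(1) as written: contributes x
(2): not needed.
(3) reversed: +1559.7 kJ/mol
(4) reversed: +285.8 kJ/mol
(5) as written: -484.5 kJ/mol
-49.9 = (+1559.7) + (+285.8) + (-484.5) + x
x = (-49.9 − (+1361.0)) / (1) = -1410.9 kJ/mol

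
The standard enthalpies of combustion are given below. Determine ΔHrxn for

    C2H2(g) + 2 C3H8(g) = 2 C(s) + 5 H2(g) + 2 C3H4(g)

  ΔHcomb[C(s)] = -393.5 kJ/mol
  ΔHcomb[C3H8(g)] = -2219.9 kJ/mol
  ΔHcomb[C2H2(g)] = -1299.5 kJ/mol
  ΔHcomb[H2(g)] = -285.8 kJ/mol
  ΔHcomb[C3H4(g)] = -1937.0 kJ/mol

ΔHrxn = 350.7 kJ/mol

Using ΔH = Σ nΔHc°(reactants) − Σ nΔHc°(products):
= [1·(-1299.5) + 2·(-2219.9)] − [2·(-393.5) + 5·(-285.8) + 2·(-1937.0)]
= 350.7 kJ/mol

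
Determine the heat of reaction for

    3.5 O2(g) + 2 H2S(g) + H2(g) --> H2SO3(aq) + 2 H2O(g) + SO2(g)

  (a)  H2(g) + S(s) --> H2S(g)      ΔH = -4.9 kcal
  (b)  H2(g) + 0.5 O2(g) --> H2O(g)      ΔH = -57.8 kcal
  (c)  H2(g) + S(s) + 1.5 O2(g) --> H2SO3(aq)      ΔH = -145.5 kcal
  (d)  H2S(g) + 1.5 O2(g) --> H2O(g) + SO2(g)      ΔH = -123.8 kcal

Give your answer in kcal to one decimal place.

(a) reversed: +4.9 kcal
(b) as written: -57.8 kcal
(c) as written (H2SO3(aq) already on the product side): -145.5 kcal
(d) as written (SO2(g) already on the product side): -123.8 kcal
Combining the equations, ΔH = (-1)·(-4.9) + (1)·(-57.8) + (1)·(-145.5) + (1)·(-123.8) = -322.2 kcal

ΔH = -322.2 kcal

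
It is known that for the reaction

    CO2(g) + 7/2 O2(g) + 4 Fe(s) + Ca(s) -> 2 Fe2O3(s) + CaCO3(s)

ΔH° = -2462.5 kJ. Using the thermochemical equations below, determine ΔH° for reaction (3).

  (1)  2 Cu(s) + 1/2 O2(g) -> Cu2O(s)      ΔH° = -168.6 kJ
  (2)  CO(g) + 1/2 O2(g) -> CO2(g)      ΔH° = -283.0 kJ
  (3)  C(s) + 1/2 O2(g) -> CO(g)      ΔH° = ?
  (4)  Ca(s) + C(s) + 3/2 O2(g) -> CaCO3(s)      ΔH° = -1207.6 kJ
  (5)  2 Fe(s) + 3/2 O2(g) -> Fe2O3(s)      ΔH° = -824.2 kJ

ΔH° = -110.5 kJ

(1): not needed (Cu(s) appears nowhere else).
(2) reversed (reverse to put CO2(g) on the reactant side): +283.0 kJ
(3) reversed: contributes −x
(4) as written (CaCO3(s) already on the product side): -1207.6 kJ
(5) × 2 (×2 to match 2 Fe2O3(s) in the target): (2)·(-824.2) = -1648.4 kJ
-2462.5 = (+283.0) + (-1207.6) + (-1648.4) − x
x = (-2462.5 − (-2573.0)) / (-1) = -110.5 kJ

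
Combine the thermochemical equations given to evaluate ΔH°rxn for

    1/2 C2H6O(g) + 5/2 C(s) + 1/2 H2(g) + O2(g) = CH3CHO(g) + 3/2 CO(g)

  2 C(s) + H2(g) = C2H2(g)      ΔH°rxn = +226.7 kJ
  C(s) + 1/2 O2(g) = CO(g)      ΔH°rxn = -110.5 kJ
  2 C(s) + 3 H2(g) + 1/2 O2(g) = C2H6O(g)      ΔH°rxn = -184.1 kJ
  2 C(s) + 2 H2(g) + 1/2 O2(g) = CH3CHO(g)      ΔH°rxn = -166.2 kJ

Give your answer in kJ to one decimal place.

equation 1: not needed (C2H2(g) appears nowhere else).
equation 2 × 3/2 (×3/2 to match 3/2 CO(g) in the target): (3/2)·(-110.5) = -165.75 kJ
equation 3 reversed and × 1/2 (C2H6O(g) must end up as a reactant; scale by 1/2 for the 1/2 C2H6O(g)): (-1/2)·(-184.1) = +92.05 kJ
equation 4 as written (CH3CHO(g) already on the product side): -166.2 kJ
ΔH°rxn = (-165.75) + (+92.05) + (-166.2) = -239.9 kJ

ΔH°rxn = -239.9 kJ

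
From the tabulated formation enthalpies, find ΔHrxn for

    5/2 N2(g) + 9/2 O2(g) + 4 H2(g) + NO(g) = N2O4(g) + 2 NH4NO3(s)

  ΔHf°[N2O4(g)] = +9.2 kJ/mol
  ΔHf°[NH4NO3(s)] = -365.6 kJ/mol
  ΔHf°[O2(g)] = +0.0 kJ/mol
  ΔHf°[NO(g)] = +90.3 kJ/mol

ΔHrxn = -812.3 kJ/mol

Products: 1·(+9.2) + 2·(-365.6) = -722.0
Reactants: 5/2·(+0.0) + 9/2·(+0.0) + 4·(+0.0) + 1·(+90.3) = +90.3
ΔHrxn = (-722.0) − (+90.3) = -812.3 kJ/mol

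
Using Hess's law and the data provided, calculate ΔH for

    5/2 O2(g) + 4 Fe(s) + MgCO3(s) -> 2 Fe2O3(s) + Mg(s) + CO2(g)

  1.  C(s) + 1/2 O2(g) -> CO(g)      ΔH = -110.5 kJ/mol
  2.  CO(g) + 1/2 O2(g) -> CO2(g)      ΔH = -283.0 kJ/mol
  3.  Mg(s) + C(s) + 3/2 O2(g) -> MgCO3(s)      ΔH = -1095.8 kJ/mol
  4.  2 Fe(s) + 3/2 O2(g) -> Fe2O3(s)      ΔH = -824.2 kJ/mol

eq. 1 as written: -110.5 kJ/mol
eq. 2 as written (CO2(g) already on the product side): -283.0 kJ/mol
eq. 3 reversed (MgCO3(s) must end up as a reactant): +1095.8 kJ/mol
eq. 4 × 2 (×2 to match 2 Fe2O3(s) in the target): (2)·(-824.2) = -1648.4 kJ/mol
ΔH = (1)·(-110.5) + (1)·(-283.0) + (-1)·(-1095.8) + (2)·(-824.2) = -946.1 kJ/mol

ΔH = -946.1 kJ/mol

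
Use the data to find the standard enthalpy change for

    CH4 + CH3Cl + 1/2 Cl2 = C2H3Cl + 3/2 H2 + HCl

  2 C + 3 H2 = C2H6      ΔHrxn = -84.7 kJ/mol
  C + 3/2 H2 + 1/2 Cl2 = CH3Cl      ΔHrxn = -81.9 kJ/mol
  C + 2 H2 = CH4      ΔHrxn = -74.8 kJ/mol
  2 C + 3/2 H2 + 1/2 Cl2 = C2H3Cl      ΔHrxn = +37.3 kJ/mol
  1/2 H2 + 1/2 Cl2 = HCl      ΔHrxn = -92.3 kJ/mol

equation 1: not needed.
equation 2 reversed: +81.9 kJ/mol
equation 3 reversed: +74.8 kJ/mol
equation 4 as written: +37.3 kJ/mol
equation 5 as written: -92.3 kJ/mol
Combining the equations, ΔHrxn = (+81.9) + (+74.8) + (+37.3) + (-92.3) = 101.7 kJ/mol

ΔHrxn = 101.7 kJ/mol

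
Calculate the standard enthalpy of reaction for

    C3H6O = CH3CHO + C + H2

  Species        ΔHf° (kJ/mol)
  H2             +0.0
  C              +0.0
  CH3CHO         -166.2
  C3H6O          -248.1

ΔH_rxn = 81.9 kJ/mol

Products: 1·(-166.2) + 1·(+0.0) + 1·(+0.0) = -166.2
Reactants: 1·(-248.1) = -248.1
ΔH_rxn = (-166.2) − (-248.1) = 81.9 kJ/mol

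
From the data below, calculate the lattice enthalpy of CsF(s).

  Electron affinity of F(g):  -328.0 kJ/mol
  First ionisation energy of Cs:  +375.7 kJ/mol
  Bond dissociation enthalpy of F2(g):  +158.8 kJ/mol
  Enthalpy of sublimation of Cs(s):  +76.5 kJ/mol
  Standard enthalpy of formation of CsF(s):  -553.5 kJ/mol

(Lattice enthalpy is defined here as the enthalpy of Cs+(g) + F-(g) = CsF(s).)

U = -757.1 kJ/mol

ΔHf° = 1·ΔHsub + 1·(ΣIE) + 1/2·D(F2) + 1·EA + U
-553.5 = 1·(+76.5) + 1·(+375.7) + 1/2·(+158.8) + 1·(-328.0) + U
U = -553.5 − (+203.6) = -757.1 kJ/mol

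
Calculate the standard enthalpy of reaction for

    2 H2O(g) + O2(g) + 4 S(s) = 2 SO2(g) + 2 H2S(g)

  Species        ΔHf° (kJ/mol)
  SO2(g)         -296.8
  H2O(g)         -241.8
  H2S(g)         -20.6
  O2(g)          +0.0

ΔH°rxn = Σ nΔHf°(products) − Σ nΔHf°(reactants).
Products: 2·(-296.8) + 2·(-20.6) = -634.8
Reactants: 2·(-241.8) + 1·(+0.0) + 4·(+0.0) = -483.6
ΔH_rxn = (-634.8) − (-483.6) = -151.2 kJ/mol

ΔH_rxn = -151.2 kJ/mol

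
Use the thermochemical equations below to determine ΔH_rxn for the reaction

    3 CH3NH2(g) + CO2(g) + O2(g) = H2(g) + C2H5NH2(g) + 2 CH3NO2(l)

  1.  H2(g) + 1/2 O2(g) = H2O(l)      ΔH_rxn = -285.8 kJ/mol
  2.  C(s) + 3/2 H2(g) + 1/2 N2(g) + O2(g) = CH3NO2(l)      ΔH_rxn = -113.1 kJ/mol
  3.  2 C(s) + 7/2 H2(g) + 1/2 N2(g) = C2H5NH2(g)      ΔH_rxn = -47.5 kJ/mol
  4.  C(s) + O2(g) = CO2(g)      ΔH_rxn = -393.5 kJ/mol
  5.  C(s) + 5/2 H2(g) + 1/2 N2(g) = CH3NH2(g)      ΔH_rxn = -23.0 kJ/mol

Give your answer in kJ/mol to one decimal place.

eq. 1: not needed (H2O(l) appears nowhere else).
eq. 2 × 2 (×2 to match 2 CH3NO2(l) in the target): (2)·(-113.1) = -226.2 kJ/mol
eq. 3 as written (C2H5NH2(g) already on the product side): -47.5 kJ/mol
eq. 4 reversed (CO2(g) must end up as a reactant): +393.5 kJ/mol
eq. 5 reversed and × 3 (CH3NH2(g) must end up as a reactant; ×3 to match 3 CH3NH2(g) in the target): (-3)·(-23.0) = +69.0 kJ/mol
Summing the manipulated equations, ΔH_rxn = (-226.2) + (-47.5) + (+393.5) + (+69.0) = 188.8 kJ/mol

ΔH_rxn = 188.8 kJ/mol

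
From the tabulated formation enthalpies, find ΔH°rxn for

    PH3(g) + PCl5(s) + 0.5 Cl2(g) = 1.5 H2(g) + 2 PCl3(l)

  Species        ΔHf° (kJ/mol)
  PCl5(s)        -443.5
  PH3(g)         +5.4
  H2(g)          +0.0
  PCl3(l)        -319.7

Products: 3/2·(+0.0) + 2·(-319.7) = -639.4
Reactants: 1·(+5.4) + 1·(-443.5) + 1/2·(+0.0) = -438.1
ΔH°rxn = (-639.4) − (-438.1) = -201.3 kJ/mol

ΔH°rxn = -201.3 kJ/mol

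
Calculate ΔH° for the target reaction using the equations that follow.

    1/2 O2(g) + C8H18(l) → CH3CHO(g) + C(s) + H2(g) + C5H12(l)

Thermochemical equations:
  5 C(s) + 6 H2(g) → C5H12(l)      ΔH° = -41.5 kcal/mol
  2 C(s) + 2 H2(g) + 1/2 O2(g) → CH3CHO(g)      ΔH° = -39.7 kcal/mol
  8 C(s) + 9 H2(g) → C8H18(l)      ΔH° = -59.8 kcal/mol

equation 1 as written (C5H12(l) already on the product side): -41.5 kcal/mol
equation 2 as written (CH3CHO(g) already on the product side): -39.7 kcal/mol
equation 3 reversed (C8H18(l) must end up as a reactant): +59.8 kcal/mol
Since enthalpy is a state function, ΔH° = (1)·(-41.5) + (1)·(-39.7) + (-1)·(-59.8) = -21.4 kcal/mol

ΔH° = -21.4 kcal/mol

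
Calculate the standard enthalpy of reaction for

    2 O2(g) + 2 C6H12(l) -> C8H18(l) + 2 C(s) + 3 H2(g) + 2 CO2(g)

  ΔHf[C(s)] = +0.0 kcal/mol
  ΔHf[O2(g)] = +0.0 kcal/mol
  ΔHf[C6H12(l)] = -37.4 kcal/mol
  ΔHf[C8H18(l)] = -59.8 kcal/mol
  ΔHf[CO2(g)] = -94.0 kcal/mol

ΔH_rxn = -173.0 kcal/mol

Products: 1·(-59.8) + 2·(+0.0) + 3·(+0.0) + 2·(-94.0) = -247.8
Reactants: 2·(+0.0) + 2·(-37.4) = -74.8
ΔH_rxn = (-247.8) − (-74.8) = -173.0 kcal/mol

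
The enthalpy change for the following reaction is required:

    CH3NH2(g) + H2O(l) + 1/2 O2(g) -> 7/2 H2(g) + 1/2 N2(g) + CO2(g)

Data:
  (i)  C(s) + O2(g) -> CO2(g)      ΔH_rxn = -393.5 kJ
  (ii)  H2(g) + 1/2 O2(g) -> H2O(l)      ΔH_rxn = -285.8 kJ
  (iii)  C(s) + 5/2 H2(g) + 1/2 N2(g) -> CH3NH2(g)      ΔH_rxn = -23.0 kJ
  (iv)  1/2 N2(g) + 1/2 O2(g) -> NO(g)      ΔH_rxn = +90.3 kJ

(i) as written (CO2(g) already on the product side): -393.5 kJ
(ii) reversed (reverse to put H2O(l) on the reactant side): +285.8 kJ
(iii) reversed (reverse to put CH3NH2(g) on the reactant side): +23.0 kJ
(iv): not needed (NO(g) appears nowhere else).
By Hess's law, ΔH_rxn = (1)·(-393.5) + (-1)·(-285.8) + (-1)·(-23.0) = -84.7 kJ

ΔH_rxn = -84.7 kJ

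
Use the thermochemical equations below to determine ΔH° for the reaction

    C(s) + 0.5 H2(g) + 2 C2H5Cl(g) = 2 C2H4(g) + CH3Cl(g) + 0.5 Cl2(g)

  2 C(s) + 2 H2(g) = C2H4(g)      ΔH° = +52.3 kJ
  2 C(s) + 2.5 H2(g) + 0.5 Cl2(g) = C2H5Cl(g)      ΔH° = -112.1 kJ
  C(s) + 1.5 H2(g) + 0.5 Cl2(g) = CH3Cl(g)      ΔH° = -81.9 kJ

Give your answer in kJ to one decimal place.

equation 1 × 2: (2)·(+52.3) = +104.6 kJ
equation 2 reversed and × 2: (-2)·(-112.1) = +224.2 kJ
equation 3 as written: -81.9 kJ
Combining the equations, ΔH° = (+104.6) + (+224.2) + (-81.9) = 246.9 kJ

ΔH° = 246.9 kJ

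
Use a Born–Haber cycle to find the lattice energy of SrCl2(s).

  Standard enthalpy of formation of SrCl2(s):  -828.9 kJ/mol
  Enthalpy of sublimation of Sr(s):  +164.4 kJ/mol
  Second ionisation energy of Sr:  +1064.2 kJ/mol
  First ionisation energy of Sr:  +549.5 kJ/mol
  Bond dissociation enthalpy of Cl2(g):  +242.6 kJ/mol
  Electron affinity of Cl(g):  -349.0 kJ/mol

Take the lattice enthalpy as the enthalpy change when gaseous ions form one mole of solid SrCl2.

U = -2151.6 kJ/mol

ΔHf° = 1·ΔHsub + 1·(ΣIE) + 1·D(Cl2) + 2·EA + U
-828.9 = 1·(+164.4) + 1·(+1613.7) + 1·(+242.6) + 2·(-349.0) + U
U = -828.9 − (+1322.7) = -2151.6 kJ/mol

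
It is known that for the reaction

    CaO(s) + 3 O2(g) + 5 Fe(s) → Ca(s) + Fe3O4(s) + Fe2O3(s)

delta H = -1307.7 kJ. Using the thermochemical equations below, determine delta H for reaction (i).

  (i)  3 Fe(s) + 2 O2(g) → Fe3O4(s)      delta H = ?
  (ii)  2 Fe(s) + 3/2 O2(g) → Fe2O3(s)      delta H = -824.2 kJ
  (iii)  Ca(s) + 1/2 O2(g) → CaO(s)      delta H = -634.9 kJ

delta H = -1118.4 kJ

(i) as written (Fe3O4(s) already on the product side): contributes x
(ii) as written (Fe2O3(s) already on the product side): -824.2 kJ
(iii) reversed (CaO(s) must end up as a reactant): +634.9 kJ
-1307.7 = (-824.2) + (+634.9) + x
x = (-1307.7 − (-189.3)) / (1) = -1118.4 kJ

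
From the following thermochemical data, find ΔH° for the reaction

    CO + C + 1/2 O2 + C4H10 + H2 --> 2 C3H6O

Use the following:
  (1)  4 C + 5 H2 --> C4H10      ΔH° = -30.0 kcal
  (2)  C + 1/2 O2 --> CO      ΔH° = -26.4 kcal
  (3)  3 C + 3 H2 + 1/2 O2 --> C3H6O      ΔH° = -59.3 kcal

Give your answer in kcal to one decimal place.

(1) reversed: +30.0 kcal
(2) reversed: +26.4 kcal
(3) × 2: (2)·(-59.3) = -118.6 kcal
Combining the equations, ΔH° = (-1)·(-30.0) + (-1)·(-26.4) + (2)·(-59.3) = -62.2 kcal

ΔH° = -62.2 kcal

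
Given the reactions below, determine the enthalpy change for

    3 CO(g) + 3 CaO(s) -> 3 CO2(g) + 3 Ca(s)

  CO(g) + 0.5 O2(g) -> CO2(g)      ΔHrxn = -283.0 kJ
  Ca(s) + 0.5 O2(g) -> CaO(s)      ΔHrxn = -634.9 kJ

ΔHrxn = 1055.7 kJ

equation 1 × 3 (×3 to match 3 CO(g) in the target): (3)·(-283.0) = -849.0 kJ
equation 2 reversed and × 3 (CaO(s) must end up as a reactant; scale by 3 for the 3 CaO(s)): (-3)·(-634.9) = +1904.7 kJ
Summing the manipulated equations, ΔHrxn = (3)·(-283.0) + (-3)·(-634.9) = 1055.7 kJ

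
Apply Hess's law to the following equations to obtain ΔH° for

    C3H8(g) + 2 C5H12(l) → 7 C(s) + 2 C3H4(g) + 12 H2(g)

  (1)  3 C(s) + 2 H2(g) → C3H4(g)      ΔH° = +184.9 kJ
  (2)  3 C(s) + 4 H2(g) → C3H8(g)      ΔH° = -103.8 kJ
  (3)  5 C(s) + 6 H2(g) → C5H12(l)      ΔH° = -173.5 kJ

(1) × 2 (scale by 2 for the 2 C3H4(g)): (2)·(+184.9) = +369.8 kJ
(2) reversed (reverse to put C3H8(g) on the reactant side): +103.8 kJ
(3) reversed and × 2 (reverse to put C5H12(l) on the reactant side; ×2 to match 2 C5H12(l) in the target): (-2)·(-173.5) = +347.0 kJ
ΔH° = (2)·(+184.9) + (-1)·(-103.8) + (-2)·(-173.5) = 820.6 kJ

ΔH° = 820.6 kJ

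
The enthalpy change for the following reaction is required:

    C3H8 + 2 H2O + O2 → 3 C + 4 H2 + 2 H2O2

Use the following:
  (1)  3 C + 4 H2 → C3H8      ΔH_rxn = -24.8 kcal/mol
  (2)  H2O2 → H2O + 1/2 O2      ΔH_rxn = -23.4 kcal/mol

(1) reversed (reverse to put C3H8 on the reactant side): +24.8 kcal/mol
(2) reversed and × 2 (H2O2 must end up as a product; ×2 to match 2 H2O2 in the target): (-2)·(-23.4) = +46.8 kcal/mol
Summing the manipulated equations, ΔH_rxn = (+24.8) + (+46.8) = 71.6 kcal/mol

ΔH_rxn = 71.6 kcal/mol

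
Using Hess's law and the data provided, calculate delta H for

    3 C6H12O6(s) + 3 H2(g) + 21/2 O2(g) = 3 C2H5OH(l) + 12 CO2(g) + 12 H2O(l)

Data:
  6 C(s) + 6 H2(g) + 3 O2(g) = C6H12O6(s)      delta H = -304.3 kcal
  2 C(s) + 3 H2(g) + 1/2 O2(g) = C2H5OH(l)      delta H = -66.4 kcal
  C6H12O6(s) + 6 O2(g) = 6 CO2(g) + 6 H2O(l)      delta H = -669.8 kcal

delta H = -1234.5 kcal

equation 1 reversed: +304.3 kcal
equation 2 × 3: (3)·(-66.4) = -199.2 kcal
equation 3 × 2: (2)·(-669.8) = -1339.6 kcal
delta H = (+304.3) + (-199.2) + (-1339.6) = -1234.5 kcal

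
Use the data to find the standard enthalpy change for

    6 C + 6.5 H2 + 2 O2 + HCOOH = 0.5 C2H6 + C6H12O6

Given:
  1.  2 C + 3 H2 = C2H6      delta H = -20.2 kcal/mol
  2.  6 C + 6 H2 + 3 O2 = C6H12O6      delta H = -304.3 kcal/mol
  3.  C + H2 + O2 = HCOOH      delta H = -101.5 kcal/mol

eq. 1 × 1/2: (1/2)·(-20.2) = -10.1 kcal/mol
eq. 2 as written: -304.3 kcal/mol
eq. 3 reversed: +101.5 kcal/mol
Combining the equations, delta H = (1/2)·(-20.2) + (1)·(-304.3) + (-1)·(-101.5) = -212.9 kcal/mol

delta H = -212.9 kcal/mol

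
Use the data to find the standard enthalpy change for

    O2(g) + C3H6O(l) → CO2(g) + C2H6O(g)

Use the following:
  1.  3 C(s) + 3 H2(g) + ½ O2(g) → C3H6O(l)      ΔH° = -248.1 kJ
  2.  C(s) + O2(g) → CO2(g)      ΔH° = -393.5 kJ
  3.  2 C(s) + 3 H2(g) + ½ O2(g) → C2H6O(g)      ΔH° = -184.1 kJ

eq. 1 reversed (reverse to put C3H6O(l) on the reactant side): +248.1 kJ
eq. 2 as written (CO2(g) already on the product side): -393.5 kJ
eq. 3 as written (C2H6O(g) already on the product side): -184.1 kJ
Since enthalpy is a state function, ΔH° = (-1)·(-248.1) + (1)·(-393.5) + (1)·(-184.1) = -329.5 kJ

ΔH° = -329.5 kJ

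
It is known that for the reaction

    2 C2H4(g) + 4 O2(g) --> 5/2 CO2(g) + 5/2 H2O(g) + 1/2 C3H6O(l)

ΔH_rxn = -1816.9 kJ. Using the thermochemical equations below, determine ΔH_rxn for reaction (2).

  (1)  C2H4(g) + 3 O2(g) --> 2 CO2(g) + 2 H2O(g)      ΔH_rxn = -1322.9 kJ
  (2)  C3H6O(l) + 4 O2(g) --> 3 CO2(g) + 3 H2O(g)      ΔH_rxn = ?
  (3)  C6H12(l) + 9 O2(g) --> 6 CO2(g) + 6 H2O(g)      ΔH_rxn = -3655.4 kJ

(1) × 2 (scale by 2 for the 2 C2H4(g)): (2)·(-1322.9) = -2645.8 kJ
(2) reversed and × 1/2 (C3H6O(l) must end up as a product; scale by 1/2 for the 1/2 C3H6O(l)): contributes −1/2·x
(3): not needed (C6H12(l) appears nowhere else).
-1816.9 = (-2645.8) − 1/2·x
x = (-1816.9 − (-2645.8)) / (-1/2) = -1657.8 kJ

ΔH_rxn = -1657.8 kJ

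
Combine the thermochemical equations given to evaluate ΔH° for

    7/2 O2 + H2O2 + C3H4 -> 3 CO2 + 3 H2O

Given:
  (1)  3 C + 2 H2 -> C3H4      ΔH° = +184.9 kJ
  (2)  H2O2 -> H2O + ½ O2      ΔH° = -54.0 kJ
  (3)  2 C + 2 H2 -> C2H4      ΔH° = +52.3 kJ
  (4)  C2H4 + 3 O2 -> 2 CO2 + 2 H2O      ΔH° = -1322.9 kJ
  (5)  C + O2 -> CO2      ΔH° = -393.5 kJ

(1) reversed (reverse to put C3H4 on the reactant side): -184.9 kJ
(2) as written (H2O2 already on the reactant side): -54.0 kJ
(3) as written: +52.3 kJ
(4) as written: -1322.9 kJ
(5) as written: -393.5 kJ
By Hess's law, ΔH° = (-184.9) + (-54.0) + (+52.3) + (-1322.9) + (-393.5) = -1903.0 kJ

ΔH° = -1903.0 kJ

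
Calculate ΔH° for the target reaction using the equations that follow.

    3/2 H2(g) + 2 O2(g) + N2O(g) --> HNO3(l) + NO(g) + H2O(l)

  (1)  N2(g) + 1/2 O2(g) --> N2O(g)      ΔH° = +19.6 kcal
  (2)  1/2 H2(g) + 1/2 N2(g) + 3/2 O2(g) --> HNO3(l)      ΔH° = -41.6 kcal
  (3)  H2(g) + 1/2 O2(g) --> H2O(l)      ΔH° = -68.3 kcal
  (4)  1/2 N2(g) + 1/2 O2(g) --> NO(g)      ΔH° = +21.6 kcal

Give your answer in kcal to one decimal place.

ΔH° = -107.9 kcal

(1) reversed: -19.6 kcal
(2) as written: -41.6 kcal
(3) as written: -68.3 kcal
(4) as written: +21.6 kcal
Summing the manipulated equations, ΔH° = (-19.6) + (-41.6) + (-68.3) + (+21.6) = -107.9 kcal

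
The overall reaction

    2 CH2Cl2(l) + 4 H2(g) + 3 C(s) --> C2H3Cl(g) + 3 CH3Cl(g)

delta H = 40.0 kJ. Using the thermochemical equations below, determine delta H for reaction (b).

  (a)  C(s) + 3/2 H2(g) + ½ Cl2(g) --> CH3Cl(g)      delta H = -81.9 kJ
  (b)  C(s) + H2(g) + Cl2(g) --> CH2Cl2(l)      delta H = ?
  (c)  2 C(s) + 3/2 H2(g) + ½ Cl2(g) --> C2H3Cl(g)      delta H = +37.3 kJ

(a) × 3 (×3 to match 3 CH3Cl(g) in the target): (3)·(-81.9) = -245.7 kJ
(b) reversed and × 2 (reverse to put CH2Cl2(l) on the reactant side; scale by 2 for the 2 CH2Cl2(l)): contributes −2·x
(c) as written (C2H3Cl(g) already on the product side): +37.3 kJ
+40.0 = (-245.7) + (+37.3) − 2·x
x = (+40.0 − (-208.4)) / (-2) = -124.2 kJ

delta H = -124.2 kJ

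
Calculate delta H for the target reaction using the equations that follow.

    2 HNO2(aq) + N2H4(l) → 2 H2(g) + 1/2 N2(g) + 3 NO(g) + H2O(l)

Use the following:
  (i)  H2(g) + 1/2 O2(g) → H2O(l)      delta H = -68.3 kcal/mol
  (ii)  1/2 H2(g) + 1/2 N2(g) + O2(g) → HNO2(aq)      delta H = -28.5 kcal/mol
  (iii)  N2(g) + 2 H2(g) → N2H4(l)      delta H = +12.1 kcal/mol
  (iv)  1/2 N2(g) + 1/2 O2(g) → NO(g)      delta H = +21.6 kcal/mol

(i) as written (H2O(l) already on the product side): -68.3 kcal/mol
(ii) reversed and × 2 (reverse to put HNO2(aq) on the reactant side; scale by 2 for the 2 HNO2(aq)): (-2)·(-28.5) = +57.0 kcal/mol
(iii) reversed (reverse to put N2H4(l) on the reactant side): -12.1 kcal/mol
(iv) × 3 (scale by 3 for the 3 NO(g)): (3)·(+21.6) = +64.8 kcal/mol
Summing the manipulated equations, delta H = (-68.3) + (+57.0) + (-12.1) + (+64.8) = 41.4 kcal/mol

delta H = 41.4 kcal/mol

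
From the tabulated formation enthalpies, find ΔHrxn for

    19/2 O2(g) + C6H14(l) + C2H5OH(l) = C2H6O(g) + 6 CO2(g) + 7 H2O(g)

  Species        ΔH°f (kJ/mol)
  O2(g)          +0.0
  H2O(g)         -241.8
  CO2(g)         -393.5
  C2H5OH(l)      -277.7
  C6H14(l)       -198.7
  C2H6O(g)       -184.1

ΔHrxn = -3761.3 kJ/mol

ΔH°rxn = Σ nΔHf°(products) − Σ nΔHf°(reactants).
Products: 1·(-184.1) + 6·(-393.5) + 7·(-241.8) = -4237.7
Reactants: 19/2·(+0.0) + 1·(-198.7) + 1·(-277.7) = -476.4
ΔHrxn = (-4237.7) − (-476.4) = -3761.3 kJ/mol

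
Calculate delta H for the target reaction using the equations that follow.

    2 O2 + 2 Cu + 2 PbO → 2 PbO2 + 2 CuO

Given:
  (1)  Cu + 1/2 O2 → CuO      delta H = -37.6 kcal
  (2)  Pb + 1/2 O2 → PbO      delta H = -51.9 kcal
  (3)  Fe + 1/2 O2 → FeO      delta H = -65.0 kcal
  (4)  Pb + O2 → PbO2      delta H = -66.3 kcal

delta H = -104.0 kcal

(1) × 2: (2)·(-37.6) = -75.2 kcal
(2) reversed and × 2: (-2)·(-51.9) = +103.8 kcal
(3): not needed.
(4) × 2: (2)·(-66.3) = -132.6 kcal
Combining the equations, delta H = (-75.2) + (+103.8) + (-132.6) = -104.0 kcal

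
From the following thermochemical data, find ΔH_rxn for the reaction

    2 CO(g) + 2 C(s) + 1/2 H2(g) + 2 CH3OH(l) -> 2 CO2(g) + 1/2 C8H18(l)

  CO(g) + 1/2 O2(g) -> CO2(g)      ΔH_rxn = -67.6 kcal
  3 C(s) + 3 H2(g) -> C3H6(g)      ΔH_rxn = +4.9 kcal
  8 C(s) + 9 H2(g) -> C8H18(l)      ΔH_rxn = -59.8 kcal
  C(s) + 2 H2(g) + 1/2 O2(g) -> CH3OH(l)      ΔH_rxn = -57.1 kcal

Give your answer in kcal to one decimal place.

ΔH_rxn = -50.9 kcal

equation 1 × 2 (×2 to match 2 CO(g) in the target): (2)·(-67.6) = -135.2 kcal
equation 2: not needed (C3H6(g) appears nowhere else).
equation 3 × 1/2 (scale by 1/2 for the 1/2 C8H18(l)): (1/2)·(-59.8) = -29.9 kcal
equation 4 reversed and × 2 (CH3OH(l) must end up as a reactant; scale by 2 for the 2 CH3OH(l)): (-2)·(-57.1) = +114.2 kcal
Since enthalpy is a state function, ΔH_rxn = (2)·(-67.6) + (1/2)·(-59.8) + (-2)·(-57.1) = -50.9 kcal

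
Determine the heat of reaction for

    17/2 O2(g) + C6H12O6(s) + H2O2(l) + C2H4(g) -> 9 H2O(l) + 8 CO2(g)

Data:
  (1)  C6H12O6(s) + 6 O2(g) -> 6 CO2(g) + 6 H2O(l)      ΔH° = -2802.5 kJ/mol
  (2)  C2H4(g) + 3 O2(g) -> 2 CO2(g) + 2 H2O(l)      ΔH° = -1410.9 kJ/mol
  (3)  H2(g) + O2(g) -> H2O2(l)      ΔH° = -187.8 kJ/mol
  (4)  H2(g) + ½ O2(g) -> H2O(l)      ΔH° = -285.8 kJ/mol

(1) as written: -2802.5 kJ/mol
(2) as written: -1410.9 kJ/mol
(3) reversed: +187.8 kJ/mol
(4) as written: -285.8 kJ/mol
ΔH° = (-2802.5) + (-1410.9) + (+187.8) + (-285.8) = -4311.4 kJ/mol

ΔH° = -4311.4 kJ/mol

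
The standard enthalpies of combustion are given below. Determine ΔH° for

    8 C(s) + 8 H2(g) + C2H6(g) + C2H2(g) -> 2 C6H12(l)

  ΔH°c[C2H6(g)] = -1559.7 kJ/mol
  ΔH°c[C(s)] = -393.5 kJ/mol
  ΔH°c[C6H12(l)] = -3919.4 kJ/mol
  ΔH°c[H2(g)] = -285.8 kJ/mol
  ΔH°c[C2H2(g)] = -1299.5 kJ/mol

Using ΔH = Σ nΔHc°(reactants) − Σ nΔHc°(products):
= [8·(-393.5) + 8·(-285.8) + 1·(-1559.7) + 1·(-1299.5)] − [2·(-3919.4)]
= -454.8 kJ/mol

ΔH° = -454.8 kJ/mol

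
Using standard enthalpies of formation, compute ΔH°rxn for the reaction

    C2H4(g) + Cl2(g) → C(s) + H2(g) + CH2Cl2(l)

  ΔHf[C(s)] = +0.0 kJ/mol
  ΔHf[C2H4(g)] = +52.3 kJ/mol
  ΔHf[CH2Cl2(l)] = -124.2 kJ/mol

ΔH°rxn = -176.5 kJ/mol

Products: 1·(+0.0) + 1·(+0.0) + 1·(-124.2) = -124.2
Reactants: 1·(+52.3) + 1·(+0.0) = +52.3
ΔH°rxn = (-124.2) − (+52.3) = -176.5 kJ/mol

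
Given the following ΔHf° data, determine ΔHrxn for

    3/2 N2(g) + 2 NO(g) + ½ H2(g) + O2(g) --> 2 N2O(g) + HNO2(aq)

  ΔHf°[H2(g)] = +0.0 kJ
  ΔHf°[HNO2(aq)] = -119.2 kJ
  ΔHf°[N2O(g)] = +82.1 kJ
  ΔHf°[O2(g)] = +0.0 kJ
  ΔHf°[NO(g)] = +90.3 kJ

Products: 2·(+82.1) + 1·(-119.2) = +45.0
Reactants: 3/2·(+0.0) + 2·(+90.3) + 1/2·(+0.0) + 1·(+0.0) = +180.6
ΔHrxn = (+45.0) − (+180.6) = -135.6 kJ

ΔHrxn = -135.6 kJ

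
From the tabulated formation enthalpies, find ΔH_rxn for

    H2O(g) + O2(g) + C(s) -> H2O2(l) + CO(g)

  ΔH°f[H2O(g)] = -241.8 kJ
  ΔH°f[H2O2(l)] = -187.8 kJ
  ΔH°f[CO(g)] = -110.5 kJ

ΔH_rxn = -56.5 kJ

Products: 1·(-187.8) + 1·(-110.5) = -298.3
Reactants: 1·(-241.8) + 1·(+0.0) + 1·(+0.0) = -241.8
ΔH_rxn = (-298.3) − (-241.8) = -56.5 kJ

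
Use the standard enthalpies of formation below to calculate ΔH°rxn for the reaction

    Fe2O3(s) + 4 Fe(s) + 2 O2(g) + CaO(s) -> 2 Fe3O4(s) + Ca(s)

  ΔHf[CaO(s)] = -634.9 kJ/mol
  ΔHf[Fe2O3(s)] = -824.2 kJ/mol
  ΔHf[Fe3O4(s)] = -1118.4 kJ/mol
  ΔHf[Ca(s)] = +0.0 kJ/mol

Products: 2·(-1118.4) + 1·(+0.0) = -2236.8
Reactants: 1·(-824.2) + 4·(+0.0) + 2·(+0.0) + 1·(-634.9) = -1459.1
ΔH°rxn = (-2236.8) − (-1459.1) = -777.7 kJ/mol

ΔH°rxn = -777.7 kJ/mol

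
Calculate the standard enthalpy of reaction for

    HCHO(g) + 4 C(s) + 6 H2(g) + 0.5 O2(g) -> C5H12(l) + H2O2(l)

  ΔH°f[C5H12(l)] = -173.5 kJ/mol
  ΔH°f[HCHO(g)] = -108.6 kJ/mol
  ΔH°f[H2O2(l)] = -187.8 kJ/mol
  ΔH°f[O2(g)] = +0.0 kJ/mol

ΔH° = -252.7 kJ/mol

Products: 1·(-173.5) + 1·(-187.8) = -361.3
Reactants: 1·(-108.6) + 4·(+0.0) + 6·(+0.0) + 1/2·(+0.0) = -108.6
ΔH° = (-361.3) − (-108.6) = -252.7 kJ/mol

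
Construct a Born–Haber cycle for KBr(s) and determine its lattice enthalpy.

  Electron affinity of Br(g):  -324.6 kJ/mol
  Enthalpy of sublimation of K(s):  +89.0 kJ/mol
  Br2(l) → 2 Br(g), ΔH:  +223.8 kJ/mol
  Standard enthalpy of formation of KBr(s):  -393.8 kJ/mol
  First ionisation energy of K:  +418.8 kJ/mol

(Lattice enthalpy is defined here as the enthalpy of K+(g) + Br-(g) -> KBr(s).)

U = -688.9 kJ/mol

ΔHf° = 1·ΔHsub + 1·(ΣIE) + 1/2·D(Br2) + 1·EA + U
-393.8 = 1·(+89.0) + 1·(+418.8) + 1/2·(+223.8) + 1·(-324.6) + U
U = -393.8 − (+295.1) = -688.9 kJ/mol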